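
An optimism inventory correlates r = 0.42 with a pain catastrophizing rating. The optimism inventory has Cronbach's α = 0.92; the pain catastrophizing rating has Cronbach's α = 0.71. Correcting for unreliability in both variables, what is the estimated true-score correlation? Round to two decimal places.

r_true = r_obs / √(r_xx · r_yy) = 0.42 / √(0.92 × 0.71) = 0.42 / √0.6532 = 0.42 / 0.8082 ≈ 0.52.

0.52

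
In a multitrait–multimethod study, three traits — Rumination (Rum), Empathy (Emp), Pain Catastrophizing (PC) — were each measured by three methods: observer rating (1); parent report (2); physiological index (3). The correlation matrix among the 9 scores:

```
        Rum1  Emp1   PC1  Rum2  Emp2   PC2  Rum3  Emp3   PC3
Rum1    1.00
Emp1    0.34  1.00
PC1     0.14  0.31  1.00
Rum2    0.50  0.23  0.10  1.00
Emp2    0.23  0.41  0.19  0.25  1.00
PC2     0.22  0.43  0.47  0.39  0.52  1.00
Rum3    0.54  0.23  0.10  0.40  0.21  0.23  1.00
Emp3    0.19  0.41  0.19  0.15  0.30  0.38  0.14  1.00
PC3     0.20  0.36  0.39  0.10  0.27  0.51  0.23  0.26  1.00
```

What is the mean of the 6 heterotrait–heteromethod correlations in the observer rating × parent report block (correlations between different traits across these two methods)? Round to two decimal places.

HTHM values (method 1 × method 2): 0.23, 0.22, 0.23, 0.43, 0.10, 0.19; mean = 1.40/6 = 0.23.

0.23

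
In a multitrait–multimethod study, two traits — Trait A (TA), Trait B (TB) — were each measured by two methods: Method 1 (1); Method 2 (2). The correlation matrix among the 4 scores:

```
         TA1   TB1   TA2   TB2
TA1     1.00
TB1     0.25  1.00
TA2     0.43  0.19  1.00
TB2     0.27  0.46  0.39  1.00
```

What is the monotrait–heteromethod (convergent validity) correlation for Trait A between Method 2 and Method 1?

0.43

Same trait (TA), different methods: r(TA2, TA1) = 0.43.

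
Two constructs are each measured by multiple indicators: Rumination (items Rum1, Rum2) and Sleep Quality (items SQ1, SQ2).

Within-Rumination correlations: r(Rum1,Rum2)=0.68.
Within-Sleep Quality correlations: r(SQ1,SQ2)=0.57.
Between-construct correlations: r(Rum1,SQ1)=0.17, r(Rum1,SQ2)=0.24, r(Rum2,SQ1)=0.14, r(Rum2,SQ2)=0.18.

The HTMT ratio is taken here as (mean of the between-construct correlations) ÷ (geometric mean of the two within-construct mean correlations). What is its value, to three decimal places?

Mean between = 0.73/4 = 0.1825.
Mean within-Rum = 0.68/1 = 0.6800; mean within-SQ = 0.57/1 = 0.5700.
Geometric mean = √(0.6800 × 0.5700) = 0.6226.
HTMT = 0.1825 / 0.6226 = 0.293.

0.293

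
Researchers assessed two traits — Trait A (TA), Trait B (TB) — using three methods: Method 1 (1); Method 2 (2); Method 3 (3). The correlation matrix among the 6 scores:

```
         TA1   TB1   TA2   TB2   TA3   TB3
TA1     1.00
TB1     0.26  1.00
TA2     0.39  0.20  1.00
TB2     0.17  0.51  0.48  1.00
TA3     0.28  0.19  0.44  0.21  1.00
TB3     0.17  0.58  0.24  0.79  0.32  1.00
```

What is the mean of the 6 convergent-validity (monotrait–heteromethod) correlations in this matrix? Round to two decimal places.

0.50

Convergent values: 0.39, 0.28, 0.44, 0.51, 0.58, 0.79; mean = 2.99/6 = 0.50.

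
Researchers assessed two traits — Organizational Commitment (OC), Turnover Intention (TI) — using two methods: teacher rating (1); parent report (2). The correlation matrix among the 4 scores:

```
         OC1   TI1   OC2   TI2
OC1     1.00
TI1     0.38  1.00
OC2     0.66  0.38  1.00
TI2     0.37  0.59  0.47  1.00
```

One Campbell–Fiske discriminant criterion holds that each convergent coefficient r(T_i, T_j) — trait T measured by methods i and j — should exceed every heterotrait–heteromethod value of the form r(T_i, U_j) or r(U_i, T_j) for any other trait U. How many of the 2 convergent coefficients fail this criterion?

Checking each validity diagonal entry against its comparison values:
OC (methods 1·2): 0.66 vs {0.37, 0.38} → pass.
TI (methods 1·2): 0.59 vs {0.38, 0.37} → pass.
0 of 2 fail.

0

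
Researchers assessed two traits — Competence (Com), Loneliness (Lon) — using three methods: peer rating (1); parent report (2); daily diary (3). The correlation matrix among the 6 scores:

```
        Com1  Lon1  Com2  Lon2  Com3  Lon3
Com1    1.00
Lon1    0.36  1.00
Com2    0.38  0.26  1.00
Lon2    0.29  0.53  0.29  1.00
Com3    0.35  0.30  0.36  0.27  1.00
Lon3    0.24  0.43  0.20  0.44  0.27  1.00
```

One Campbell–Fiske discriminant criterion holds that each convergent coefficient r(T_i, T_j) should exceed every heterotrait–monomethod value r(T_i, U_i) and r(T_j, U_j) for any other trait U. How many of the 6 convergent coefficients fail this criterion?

1

Each convergent coefficient versus the relevant comparison correlations:
Com (methods 1·2): 0.38 vs {0.36, 0.29} → pass.
Com (methods 1·3): 0.35 vs {0.36, 0.27} → fail.
Com (methods 2·3): 0.36 vs {0.29, 0.27} → pass.
Lon (methods 1·2): 0.53 vs {0.36, 0.29} → pass.
Lon (methods 1·3): 0.43 vs {0.36, 0.27} → pass.
Lon (methods 2·3): 0.44 vs {0.29, 0.27} → pass.
1 of 6 fail.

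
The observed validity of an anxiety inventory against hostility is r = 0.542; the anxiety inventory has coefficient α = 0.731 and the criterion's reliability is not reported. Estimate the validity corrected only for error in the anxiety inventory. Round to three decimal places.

Single correction: r_c = r_obs / √r_xx = 0.542 / √0.731 = 0.542 / 0.8550 ≈ 0.634.

0.634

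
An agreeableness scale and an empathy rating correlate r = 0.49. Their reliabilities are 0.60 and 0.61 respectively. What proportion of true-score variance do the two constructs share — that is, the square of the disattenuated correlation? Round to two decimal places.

0.66

Disattenuated r = 0.49 / √(0.60 × 0.61) = 0.49 / 0.6050 = 0.8099.
Shared true-score variance = 0.8099² = 0.6559 ≈ 0.66.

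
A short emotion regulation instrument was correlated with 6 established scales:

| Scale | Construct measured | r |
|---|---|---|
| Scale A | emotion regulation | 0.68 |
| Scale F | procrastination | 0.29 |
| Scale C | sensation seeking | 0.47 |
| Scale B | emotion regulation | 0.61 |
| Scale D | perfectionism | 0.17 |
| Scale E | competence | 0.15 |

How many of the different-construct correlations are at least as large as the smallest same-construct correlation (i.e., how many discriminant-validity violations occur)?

Convergent (same construct = emotion regulation): Scale A, Scale B.
Smallest convergent = 0.61. Discriminant values: 0.29, 0.47, 0.17, 0.15; count ≥ 0.61 → 0.

0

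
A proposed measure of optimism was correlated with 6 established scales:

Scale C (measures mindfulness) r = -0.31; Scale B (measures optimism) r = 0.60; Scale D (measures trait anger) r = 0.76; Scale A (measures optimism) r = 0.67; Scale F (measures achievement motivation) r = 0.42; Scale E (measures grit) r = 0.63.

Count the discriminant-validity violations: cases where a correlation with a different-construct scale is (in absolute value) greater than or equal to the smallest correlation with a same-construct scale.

Convergent (same construct = optimism): Scale B, Scale A.
Smallest convergent = 0.60. Discriminant |r|: 0.31, 0.76, 0.42, 0.63; count ≥ 0.60 → 2.

2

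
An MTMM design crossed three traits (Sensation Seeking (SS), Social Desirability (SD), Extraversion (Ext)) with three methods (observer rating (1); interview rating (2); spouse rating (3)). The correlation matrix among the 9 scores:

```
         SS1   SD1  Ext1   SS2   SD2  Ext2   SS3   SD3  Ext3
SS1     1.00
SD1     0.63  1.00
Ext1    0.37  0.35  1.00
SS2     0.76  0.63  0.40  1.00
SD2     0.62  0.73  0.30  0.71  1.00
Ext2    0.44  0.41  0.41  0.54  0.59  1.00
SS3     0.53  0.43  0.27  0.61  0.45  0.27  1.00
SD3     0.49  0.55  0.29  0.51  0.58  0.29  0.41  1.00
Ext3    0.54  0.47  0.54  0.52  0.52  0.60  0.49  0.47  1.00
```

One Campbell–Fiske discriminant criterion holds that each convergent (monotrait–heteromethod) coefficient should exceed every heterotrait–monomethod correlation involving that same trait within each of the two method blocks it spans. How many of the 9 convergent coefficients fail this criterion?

5

Convergent coefficients and their comparison sets:
SS (methods 1·2): 0.76 vs {0.63, 0.71, 0.37, 0.54} → pass.
SS (methods 1·3): 0.53 vs {0.63, 0.41, 0.37, 0.49} → fail.
SS (methods 2·3): 0.61 vs {0.71, 0.41, 0.54, 0.49} → fail.
SD (methods 1·2): 0.73 vs {0.63, 0.71, 0.35, 0.59} → pass.
SD (methods 1·3): 0.55 vs {0.63, 0.41, 0.35, 0.47} → fail.
SD (methods 2·3): 0.58 vs {0.71, 0.41, 0.59, 0.47} → fail.
Ext (methods 1·2): 0.41 vs {0.37, 0.54, 0.35, 0.59} → fail.
Ext (methods 1·3): 0.54 vs {0.37, 0.49, 0.35, 0.47} → pass.
Ext (methods 2·3): 0.60 vs {0.54, 0.49, 0.59, 0.47} → pass.
5 of 9 fail.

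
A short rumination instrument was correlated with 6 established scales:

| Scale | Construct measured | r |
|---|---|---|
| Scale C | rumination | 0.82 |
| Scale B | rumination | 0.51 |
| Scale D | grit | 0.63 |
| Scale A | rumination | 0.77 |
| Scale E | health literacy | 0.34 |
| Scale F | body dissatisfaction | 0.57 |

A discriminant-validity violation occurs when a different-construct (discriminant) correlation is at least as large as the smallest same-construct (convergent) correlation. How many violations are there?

2

Convergent (same construct = rumination): Scale C, Scale B, Scale A.
Smallest convergent = 0.51. Discriminant values: 0.63, 0.34, 0.57; count ≥ 0.51 → 2.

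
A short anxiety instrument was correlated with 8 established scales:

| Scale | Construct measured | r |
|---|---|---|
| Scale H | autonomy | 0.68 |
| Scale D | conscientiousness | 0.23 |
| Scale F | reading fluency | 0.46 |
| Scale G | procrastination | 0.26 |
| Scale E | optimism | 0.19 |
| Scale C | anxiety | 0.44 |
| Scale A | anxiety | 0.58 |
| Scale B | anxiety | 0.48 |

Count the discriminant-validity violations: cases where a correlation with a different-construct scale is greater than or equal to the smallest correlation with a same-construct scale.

Convergent (same construct = anxiety): Scale C, Scale A, Scale B.
Smallest convergent = 0.44. Discriminant values: 0.68, 0.23, 0.46, 0.26, 0.19; count ≥ 0.44 → 2.

2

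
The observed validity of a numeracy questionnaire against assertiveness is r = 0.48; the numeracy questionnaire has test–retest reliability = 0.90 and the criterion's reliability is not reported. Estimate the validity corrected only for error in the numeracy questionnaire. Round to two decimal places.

Single correction: r_c = r_obs / √r_xx = 0.48 / √0.90 = 0.48 / 0.9487 ≈ 0.51.

0.51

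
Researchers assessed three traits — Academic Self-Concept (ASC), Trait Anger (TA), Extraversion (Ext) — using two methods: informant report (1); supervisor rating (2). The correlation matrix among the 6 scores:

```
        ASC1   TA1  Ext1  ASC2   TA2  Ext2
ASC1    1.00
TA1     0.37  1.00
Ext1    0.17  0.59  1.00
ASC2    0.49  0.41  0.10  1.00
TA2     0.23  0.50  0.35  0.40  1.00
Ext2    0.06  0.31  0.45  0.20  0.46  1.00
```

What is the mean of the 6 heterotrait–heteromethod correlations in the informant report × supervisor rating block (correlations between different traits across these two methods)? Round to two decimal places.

0.24

HTHM values (method 1 × method 2): 0.23, 0.06, 0.41, 0.31, 0.10, 0.35; mean = 1.46/6 = 0.24.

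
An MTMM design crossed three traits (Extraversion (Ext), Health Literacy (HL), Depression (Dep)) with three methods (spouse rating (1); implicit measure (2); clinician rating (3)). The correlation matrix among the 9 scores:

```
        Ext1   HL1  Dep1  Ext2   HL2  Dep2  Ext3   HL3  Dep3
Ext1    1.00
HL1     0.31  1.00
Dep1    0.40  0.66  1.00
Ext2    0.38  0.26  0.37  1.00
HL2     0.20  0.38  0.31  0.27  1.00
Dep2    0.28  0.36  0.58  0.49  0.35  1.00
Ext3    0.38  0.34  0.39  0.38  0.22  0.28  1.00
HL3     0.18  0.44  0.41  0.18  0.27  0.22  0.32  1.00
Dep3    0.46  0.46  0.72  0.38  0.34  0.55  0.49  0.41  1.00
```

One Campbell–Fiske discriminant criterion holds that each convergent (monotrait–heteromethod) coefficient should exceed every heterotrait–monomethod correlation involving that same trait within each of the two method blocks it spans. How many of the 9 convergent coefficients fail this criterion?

Convergent coefficients and their comparison sets:
Ext (methods 1·2): 0.38 vs {0.31, 0.27, 0.40, 0.49} → fail.
Ext (methods 1·3): 0.38 vs {0.31, 0.32, 0.40, 0.49} → fail.
Ext (methods 2·3): 0.38 vs {0.27, 0.32, 0.49, 0.49} → fail.
HL (methods 1·2): 0.38 vs {0.31, 0.27, 0.66, 0.35} → fail.
HL (methods 1·3): 0.44 vs {0.31, 0.32, 0.66, 0.41} → fail.
HL (methods 2·3): 0.27 vs {0.27, 0.32, 0.35, 0.41} → fail.
Dep (methods 1·2): 0.58 vs {0.40, 0.49, 0.66, 0.35} → fail.
Dep (methods 1·3): 0.72 vs {0.40, 0.49, 0.66, 0.41} → pass.
Dep (methods 2·3): 0.55 vs {0.49, 0.49, 0.35, 0.41} → pass.
7 of 9 fail.

7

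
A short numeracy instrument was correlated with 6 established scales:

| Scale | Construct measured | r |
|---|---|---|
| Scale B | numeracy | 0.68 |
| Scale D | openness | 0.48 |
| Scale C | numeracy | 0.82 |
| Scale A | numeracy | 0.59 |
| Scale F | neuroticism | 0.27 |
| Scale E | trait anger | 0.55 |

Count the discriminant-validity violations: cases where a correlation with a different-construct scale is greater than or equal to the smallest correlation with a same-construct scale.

Convergent (same construct = numeracy): Scale B, Scale C, Scale A.
Smallest convergent = 0.59. Discriminant values: 0.48, 0.27, 0.55; count ≥ 0.59 → 0.

0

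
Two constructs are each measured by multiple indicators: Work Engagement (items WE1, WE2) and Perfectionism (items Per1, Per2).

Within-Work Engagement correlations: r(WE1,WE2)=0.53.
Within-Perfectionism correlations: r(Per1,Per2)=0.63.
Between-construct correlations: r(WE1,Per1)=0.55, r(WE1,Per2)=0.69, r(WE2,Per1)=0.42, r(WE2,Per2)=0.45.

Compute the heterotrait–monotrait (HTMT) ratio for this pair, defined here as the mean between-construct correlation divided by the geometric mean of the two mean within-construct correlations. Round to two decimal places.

0.91

Between-construct mean = 2.11/4 = 0.5275.
Mean within-WE = 0.53/1 = 0.5300; mean within-Per = 0.63/1 = 0.6300.
Geometric mean = √(0.5300 × 0.6300) = 0.5778.
HTMT = 0.5275 / 0.5778 = 0.91.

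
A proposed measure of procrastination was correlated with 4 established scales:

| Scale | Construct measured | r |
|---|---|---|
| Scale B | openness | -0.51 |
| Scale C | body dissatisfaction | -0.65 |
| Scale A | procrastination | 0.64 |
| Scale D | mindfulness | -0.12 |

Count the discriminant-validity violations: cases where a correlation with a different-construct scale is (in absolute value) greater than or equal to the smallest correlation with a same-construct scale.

1

Convergent (same construct = procrastination): Scale A.
Smallest convergent = 0.64. Discriminant |r|: 0.51, 0.65, 0.12; count ≥ 0.64 → 1.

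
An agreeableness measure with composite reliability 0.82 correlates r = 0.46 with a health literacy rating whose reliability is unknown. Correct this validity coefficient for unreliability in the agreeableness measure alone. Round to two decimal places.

Single correction: r_c = r_obs / √r_xx = 0.46 / √0.82 = 0.46 / 0.9055 ≈ 0.51.

0.51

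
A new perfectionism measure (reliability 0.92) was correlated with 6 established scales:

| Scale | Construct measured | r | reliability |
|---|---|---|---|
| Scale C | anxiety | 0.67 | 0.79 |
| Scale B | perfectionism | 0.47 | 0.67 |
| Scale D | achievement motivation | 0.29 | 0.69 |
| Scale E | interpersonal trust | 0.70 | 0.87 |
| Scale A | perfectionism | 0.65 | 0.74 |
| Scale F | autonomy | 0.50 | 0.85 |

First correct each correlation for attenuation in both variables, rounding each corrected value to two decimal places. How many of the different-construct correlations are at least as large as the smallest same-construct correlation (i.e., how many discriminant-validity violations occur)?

Disattenuated r (r / √(r_scale · r_new)):
  Scale C (disc): 0.67 / √(0.79·0.92) = 0.79
  Scale B (conv): 0.47 / √(0.67·0.92) = 0.60
  Scale D (disc): 0.29 / √(0.69·0.92) = 0.36
  Scale E (disc): 0.70 / √(0.87·0.92) = 0.78
  Scale A (conv): 0.65 / √(0.74·0.92) = 0.79
  Scale F (disc): 0.50 / √(0.85·0.92) = 0.57
Smallest convergent = 0.60. Discriminant values: 0.79, 0.36, 0.78, 0.57; count ≥ 0.60 → 2.

2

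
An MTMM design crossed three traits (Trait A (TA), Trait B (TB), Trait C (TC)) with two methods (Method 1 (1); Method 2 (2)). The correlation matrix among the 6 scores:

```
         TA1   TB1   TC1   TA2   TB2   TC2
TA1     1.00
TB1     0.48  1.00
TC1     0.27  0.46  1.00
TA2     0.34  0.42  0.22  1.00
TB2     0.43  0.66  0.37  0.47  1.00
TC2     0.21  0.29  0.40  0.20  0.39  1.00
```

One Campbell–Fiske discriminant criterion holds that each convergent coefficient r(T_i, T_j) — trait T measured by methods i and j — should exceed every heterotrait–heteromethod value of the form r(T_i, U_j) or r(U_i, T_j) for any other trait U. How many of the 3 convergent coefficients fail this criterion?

Checking each validity diagonal entry against its comparison values:
TA (methods 1·2): 0.34 vs {0.43, 0.42, 0.21, 0.22} → fail.
TB (methods 1·2): 0.66 vs {0.42, 0.43, 0.29, 0.37} → pass.
TC (methods 1·2): 0.40 vs {0.22, 0.21, 0.37, 0.29} → pass.
1 of 3 fail.

1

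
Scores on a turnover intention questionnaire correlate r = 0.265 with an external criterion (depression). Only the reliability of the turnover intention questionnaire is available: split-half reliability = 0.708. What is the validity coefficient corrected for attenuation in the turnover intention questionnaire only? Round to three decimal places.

0.315

Single correction: r_c = r_obs / √r_xx = 0.265 / √0.708 = 0.265 / 0.8414 ≈ 0.315.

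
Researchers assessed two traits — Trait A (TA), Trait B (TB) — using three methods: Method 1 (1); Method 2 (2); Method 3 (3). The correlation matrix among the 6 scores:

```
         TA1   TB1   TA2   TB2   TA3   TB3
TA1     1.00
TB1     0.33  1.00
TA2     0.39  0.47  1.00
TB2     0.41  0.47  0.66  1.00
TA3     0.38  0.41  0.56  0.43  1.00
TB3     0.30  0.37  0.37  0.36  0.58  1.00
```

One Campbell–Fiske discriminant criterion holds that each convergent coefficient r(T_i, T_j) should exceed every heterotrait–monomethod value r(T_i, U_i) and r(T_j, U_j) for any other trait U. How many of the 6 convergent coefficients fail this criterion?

Checking each validity diagonal entry against its comparison values:
TA (methods 1·2): 0.39 vs {0.33, 0.66} → fail.
TA (methods 1·3): 0.38 vs {0.33, 0.58} → fail.
TA (methods 2·3): 0.56 vs {0.66, 0.58} → fail.
TB (methods 1·2): 0.47 vs {0.33, 0.66} → fail.
TB (methods 1·3): 0.37 vs {0.33, 0.58} → fail.
TB (methods 2·3): 0.36 vs {0.66, 0.58} → fail.
6 of 6 fail.

6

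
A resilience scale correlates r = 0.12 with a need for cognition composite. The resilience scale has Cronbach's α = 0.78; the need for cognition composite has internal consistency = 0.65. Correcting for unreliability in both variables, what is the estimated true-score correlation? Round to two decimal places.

r_true = r_obs / √(r_xx · r_yy) = 0.12 / √(0.78 × 0.65) = 0.12 / √0.5070 = 0.12 / 0.7120 ≈ 0.17.

0.17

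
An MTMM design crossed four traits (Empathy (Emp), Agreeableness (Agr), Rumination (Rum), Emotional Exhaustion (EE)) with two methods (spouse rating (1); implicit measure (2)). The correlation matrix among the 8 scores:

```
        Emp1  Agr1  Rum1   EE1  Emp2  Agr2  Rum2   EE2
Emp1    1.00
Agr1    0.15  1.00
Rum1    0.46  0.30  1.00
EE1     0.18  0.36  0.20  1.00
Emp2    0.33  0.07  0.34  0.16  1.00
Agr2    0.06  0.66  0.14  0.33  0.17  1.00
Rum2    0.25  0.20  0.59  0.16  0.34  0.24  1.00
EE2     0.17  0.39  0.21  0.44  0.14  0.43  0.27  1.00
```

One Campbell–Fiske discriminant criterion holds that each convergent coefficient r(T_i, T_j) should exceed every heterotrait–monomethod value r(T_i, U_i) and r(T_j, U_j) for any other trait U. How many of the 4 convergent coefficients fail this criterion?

1

Each convergent coefficient versus the relevant comparison correlations:
Emp (methods 1·2): 0.33 vs {0.15, 0.17, 0.46, 0.34, 0.18, 0.14} → fail.
Agr (methods 1·2): 0.66 vs {0.15, 0.17, 0.30, 0.24, 0.36, 0.43} → pass.
Rum (methods 1·2): 0.59 vs {0.46, 0.34, 0.30, 0.24, 0.20, 0.27} → pass.
EE (methods 1·2): 0.44 vs {0.18, 0.14, 0.36, 0.43, 0.20, 0.27} → pass.
1 of 4 fail.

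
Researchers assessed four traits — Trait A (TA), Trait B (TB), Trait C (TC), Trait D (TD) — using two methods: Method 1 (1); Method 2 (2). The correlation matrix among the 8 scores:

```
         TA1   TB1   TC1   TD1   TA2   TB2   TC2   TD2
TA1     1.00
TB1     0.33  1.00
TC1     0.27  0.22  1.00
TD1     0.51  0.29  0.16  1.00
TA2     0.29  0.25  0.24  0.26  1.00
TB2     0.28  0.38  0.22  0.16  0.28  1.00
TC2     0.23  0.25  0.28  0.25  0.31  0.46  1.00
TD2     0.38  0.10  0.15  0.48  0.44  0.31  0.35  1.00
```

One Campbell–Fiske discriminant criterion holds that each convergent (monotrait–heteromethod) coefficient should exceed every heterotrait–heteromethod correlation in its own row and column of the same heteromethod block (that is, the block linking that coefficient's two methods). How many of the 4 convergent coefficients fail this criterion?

1

Convergent coefficients and their comparison sets:
TA (methods 1·2): 0.29 vs {0.28, 0.25, 0.23, 0.24, 0.38, 0.26} → fail.
TB (methods 1·2): 0.38 vs {0.25, 0.28, 0.25, 0.22, 0.10, 0.16} → pass.
TC (methods 1·2): 0.28 vs {0.24, 0.23, 0.22, 0.25, 0.15, 0.25} → pass.
TD (methods 1·2): 0.48 vs {0.26, 0.38, 0.16, 0.10, 0.25, 0.15} → pass.
1 of 4 fail.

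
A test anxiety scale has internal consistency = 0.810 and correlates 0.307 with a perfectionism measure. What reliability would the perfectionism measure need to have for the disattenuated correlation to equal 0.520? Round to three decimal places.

r_true = r_obs / √(r_xx · r_yy) ⇒ 0.520 = 0.307 / √(0.810 · r_yy).
√(0.810 · r_yy) = 0.307 / 0.520 = 0.5904; 0.810 · r_yy = 0.3486; r_yy = 0.3486 / 0.810 ≈ 0.430.

0.430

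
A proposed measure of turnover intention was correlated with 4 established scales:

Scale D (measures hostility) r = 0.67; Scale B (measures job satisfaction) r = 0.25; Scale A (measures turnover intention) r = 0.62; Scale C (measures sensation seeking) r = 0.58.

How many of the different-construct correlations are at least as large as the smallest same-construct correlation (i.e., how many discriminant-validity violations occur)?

Convergent (same construct = turnover intention): Scale A.
Smallest convergent = 0.62. Discriminant values: 0.67, 0.25, 0.58; count ≥ 0.62 → 1.

1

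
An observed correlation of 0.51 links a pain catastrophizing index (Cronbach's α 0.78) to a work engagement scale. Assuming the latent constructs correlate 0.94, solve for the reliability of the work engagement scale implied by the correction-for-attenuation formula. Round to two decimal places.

0.38

r_true = r_obs / √(r_xx · r_yy) ⇒ 0.94 = 0.51 / √(0.78 · r_yy).
√(0.78 · r_yy) = 0.51 / 0.94 = 0.5426; 0.78 · r_yy = 0.2944; r_yy = 0.2944 / 0.78 ≈ 0.38.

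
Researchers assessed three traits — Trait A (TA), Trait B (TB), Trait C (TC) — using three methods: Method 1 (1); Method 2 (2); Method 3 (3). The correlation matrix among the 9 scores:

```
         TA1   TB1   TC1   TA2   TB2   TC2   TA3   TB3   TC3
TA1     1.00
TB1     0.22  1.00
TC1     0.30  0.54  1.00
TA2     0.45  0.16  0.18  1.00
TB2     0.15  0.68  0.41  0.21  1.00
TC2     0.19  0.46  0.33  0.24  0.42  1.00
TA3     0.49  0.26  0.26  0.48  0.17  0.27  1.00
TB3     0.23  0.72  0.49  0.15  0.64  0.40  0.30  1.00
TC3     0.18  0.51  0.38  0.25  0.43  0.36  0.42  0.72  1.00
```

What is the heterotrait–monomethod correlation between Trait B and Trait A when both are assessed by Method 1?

0.22

Different traits, same method: r(TB1, TA1) = 0.22.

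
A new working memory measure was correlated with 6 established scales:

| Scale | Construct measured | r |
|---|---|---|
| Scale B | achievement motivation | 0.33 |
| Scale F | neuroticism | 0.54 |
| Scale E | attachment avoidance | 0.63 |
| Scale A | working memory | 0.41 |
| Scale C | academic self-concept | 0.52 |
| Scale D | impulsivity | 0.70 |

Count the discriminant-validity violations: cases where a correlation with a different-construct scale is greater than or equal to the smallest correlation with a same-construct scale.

Convergent (same construct = working memory): Scale A.
Smallest convergent = 0.41. Discriminant values: 0.33, 0.54, 0.63, 0.52, 0.70; count ≥ 0.41 → 4.

4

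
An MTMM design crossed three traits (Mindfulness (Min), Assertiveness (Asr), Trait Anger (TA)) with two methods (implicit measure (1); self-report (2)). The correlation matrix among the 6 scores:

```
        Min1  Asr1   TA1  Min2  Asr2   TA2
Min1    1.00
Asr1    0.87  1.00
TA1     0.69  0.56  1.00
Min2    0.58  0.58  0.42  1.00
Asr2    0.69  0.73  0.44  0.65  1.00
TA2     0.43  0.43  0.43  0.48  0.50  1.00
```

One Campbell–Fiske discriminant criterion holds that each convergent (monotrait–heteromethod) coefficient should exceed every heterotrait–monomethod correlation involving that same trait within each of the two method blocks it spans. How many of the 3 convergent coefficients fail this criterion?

3

Checking each validity diagonal entry against its comparison values:
Min (methods 1·2): 0.58 vs {0.87, 0.65, 0.69, 0.48} → fail.
Asr (methods 1·2): 0.73 vs {0.87, 0.65, 0.56, 0.50} → fail.
TA (methods 1·2): 0.43 vs {0.69, 0.48, 0.56, 0.50} → fail.
3 of 3 fail.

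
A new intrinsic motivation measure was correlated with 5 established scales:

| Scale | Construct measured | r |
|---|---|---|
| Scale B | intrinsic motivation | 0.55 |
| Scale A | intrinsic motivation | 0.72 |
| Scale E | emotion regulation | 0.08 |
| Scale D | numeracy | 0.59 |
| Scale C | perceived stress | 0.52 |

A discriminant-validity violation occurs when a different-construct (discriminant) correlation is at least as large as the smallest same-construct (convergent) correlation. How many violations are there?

1

Convergent (same construct = intrinsic motivation): Scale B, Scale A.
Smallest convergent = 0.55. Discriminant values: 0.08, 0.59, 0.52; count ≥ 0.55 → 1.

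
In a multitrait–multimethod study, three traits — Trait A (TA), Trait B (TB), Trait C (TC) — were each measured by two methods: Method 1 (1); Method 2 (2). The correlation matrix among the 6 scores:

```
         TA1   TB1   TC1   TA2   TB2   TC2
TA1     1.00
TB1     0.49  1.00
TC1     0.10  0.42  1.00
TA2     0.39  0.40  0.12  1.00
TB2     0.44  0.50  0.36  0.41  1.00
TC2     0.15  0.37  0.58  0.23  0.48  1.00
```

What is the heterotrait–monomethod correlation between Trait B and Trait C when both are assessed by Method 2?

0.48

Different traits, same method: r(TB2, TC2) = 0.48.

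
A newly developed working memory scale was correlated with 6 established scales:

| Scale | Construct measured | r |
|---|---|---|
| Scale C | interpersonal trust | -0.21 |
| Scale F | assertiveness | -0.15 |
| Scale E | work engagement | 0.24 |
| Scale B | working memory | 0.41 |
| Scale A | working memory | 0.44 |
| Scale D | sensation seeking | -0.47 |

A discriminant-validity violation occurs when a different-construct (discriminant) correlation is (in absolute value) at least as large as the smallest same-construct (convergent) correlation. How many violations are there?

Convergent (same construct = working memory): Scale B, Scale A.
Smallest convergent = 0.41. Discriminant |r|: 0.21, 0.15, 0.24, 0.47; count ≥ 0.41 → 1.

1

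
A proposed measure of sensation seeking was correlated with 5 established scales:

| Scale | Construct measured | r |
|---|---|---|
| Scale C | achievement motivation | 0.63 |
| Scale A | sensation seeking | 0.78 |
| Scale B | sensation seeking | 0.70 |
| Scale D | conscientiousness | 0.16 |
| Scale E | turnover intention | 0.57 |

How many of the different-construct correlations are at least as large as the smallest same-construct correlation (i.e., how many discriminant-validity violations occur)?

0

Convergent (same construct = sensation seeking): Scale A, Scale B.
Smallest convergent = 0.70. Discriminant values: 0.63, 0.16, 0.57; count ≥ 0.70 → 0.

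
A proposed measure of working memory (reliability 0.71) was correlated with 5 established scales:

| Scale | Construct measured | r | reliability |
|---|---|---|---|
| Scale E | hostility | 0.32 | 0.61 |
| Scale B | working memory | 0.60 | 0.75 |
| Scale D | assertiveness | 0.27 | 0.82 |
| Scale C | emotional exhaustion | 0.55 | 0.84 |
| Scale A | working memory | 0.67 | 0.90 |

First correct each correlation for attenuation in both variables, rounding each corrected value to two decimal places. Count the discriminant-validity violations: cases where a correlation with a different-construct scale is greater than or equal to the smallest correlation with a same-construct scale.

0

Disattenuated r (r / √(r_scale · r_new)):
  Scale E (disc): 0.32 / √(0.61·0.71) = 0.49
  Scale B (conv): 0.60 / √(0.75·0.71) = 0.82
  Scale D (disc): 0.27 / √(0.82·0.71) = 0.35
  Scale C (disc): 0.55 / √(0.84·0.71) = 0.71
  Scale A (conv): 0.67 / √(0.90·0.71) = 0.84
Smallest convergent = 0.82. Discriminant values: 0.49, 0.35, 0.71; count ≥ 0.82 → 0.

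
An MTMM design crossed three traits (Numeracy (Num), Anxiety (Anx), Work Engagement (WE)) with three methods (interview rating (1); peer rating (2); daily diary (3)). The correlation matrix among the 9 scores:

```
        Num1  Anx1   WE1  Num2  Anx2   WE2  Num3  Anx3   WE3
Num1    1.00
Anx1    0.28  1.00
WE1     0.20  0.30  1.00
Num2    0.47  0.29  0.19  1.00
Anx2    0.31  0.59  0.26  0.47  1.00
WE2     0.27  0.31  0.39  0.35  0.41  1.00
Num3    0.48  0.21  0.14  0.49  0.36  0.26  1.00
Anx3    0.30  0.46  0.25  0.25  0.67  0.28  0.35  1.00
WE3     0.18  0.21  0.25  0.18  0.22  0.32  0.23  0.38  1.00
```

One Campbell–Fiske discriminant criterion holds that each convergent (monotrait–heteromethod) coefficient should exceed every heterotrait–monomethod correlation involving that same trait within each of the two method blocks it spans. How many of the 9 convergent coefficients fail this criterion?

Checking each validity diagonal entry against its comparison values:
Num (methods 1·2): 0.47 vs {0.28, 0.47, 0.20, 0.35} → fail.
Num (methods 1·3): 0.48 vs {0.28, 0.35, 0.20, 0.23} → pass.
Num (methods 2·3): 0.49 vs {0.47, 0.35, 0.35, 0.23} → pass.
Anx (methods 1·2): 0.59 vs {0.28, 0.47, 0.30, 0.41} → pass.
Anx (methods 1·3): 0.46 vs {0.28, 0.35, 0.30, 0.38} → pass.
Anx (methods 2·3): 0.67 vs {0.47, 0.35, 0.41, 0.38} → pass.
WE (methods 1·2): 0.39 vs {0.20, 0.35, 0.30, 0.41} → fail.
WE (methods 1·3): 0.25 vs {0.20, 0.23, 0.30, 0.38} → fail.
WE (methods 2·3): 0.32 vs {0.35, 0.23, 0.41, 0.38} → fail.
4 of 9 fail.

4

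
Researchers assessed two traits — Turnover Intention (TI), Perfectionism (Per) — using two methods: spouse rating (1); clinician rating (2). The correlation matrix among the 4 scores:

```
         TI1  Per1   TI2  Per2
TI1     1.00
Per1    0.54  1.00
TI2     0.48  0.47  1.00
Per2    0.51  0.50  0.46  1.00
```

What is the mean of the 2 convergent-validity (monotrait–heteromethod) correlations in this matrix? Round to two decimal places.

Convergent values: 0.48, 0.50; mean = 0.98/2 = 0.49.

0.49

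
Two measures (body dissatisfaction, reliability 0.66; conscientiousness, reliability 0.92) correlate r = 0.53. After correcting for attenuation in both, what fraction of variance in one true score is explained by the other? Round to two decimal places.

0.46

Disattenuated r = 0.53 / √(0.66 × 0.92) = 0.53 / 0.7792 = 0.6802.
Shared true-score variance = 0.6802² = 0.4627 ≈ 0.46.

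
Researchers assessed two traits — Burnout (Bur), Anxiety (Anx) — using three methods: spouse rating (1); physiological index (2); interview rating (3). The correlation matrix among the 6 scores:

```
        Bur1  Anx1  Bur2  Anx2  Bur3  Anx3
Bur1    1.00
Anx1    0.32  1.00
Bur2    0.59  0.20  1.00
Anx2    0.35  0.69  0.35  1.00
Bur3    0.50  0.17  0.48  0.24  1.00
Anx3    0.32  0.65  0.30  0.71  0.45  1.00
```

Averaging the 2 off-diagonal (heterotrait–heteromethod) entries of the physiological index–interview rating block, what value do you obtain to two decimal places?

HTHM values (method 2 × method 3): 0.30, 0.24; mean = 0.54/2 = 0.27.

0.27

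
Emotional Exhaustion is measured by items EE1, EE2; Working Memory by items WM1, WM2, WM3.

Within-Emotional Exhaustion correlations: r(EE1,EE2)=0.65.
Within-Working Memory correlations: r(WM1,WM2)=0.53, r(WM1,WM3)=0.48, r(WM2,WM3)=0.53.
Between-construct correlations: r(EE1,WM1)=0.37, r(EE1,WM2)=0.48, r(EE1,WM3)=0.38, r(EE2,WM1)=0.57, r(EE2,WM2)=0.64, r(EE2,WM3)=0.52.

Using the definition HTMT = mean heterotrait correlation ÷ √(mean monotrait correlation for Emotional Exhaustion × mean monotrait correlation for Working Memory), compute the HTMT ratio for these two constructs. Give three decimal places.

0.854

Mean between = 2.96/6 = 0.4933.
Mean within-EE = 0.65/1 = 0.6500; mean within-WM = 1.54/3 = 0.5133.
Geometric mean = √(0.6500 × 0.5133) = 0.5776.
HTMT = 0.4933 / 0.5776 = 0.854.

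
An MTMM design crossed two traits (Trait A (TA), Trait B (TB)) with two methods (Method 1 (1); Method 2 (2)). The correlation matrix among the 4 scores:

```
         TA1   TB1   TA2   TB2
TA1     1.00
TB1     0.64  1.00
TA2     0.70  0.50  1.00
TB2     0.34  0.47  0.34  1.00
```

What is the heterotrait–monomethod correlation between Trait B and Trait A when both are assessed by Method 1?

0.64

Different traits, same method: r(TB1, TA1) = 0.64.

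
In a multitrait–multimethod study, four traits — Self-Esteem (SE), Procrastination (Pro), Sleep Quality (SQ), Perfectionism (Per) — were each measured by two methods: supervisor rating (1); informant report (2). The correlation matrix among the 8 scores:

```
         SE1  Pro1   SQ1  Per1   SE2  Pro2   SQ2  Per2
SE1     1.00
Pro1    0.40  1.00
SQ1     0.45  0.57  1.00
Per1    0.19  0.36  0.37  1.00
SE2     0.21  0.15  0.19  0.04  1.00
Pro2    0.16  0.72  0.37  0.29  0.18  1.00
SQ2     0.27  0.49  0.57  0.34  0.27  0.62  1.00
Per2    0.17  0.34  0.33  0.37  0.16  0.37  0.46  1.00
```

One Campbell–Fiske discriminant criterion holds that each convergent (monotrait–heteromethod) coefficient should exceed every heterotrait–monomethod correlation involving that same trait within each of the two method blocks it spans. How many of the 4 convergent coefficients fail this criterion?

Each convergent coefficient versus the relevant comparison correlations:
SE (methods 1·2): 0.21 vs {0.40, 0.18, 0.45, 0.27, 0.19, 0.16} → fail.
Pro (methods 1·2): 0.72 vs {0.40, 0.18, 0.57, 0.62, 0.36, 0.37} → pass.
SQ (methods 1·2): 0.57 vs {0.45, 0.27, 0.57, 0.62, 0.37, 0.46} → fail.
Per (methods 1·2): 0.37 vs {0.19, 0.16, 0.36, 0.37, 0.37, 0.46} → fail.
3 of 4 fail.

3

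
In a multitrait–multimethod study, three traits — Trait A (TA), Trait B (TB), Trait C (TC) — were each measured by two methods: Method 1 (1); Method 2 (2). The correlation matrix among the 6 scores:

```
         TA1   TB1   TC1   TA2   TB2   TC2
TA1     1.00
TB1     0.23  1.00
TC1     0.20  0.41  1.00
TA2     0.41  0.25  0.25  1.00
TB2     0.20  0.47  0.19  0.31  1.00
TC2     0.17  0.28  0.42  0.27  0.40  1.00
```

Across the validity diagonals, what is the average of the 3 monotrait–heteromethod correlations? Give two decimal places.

Convergent values: 0.41, 0.47, 0.42; mean = 1.30/3 = 0.43.

0.43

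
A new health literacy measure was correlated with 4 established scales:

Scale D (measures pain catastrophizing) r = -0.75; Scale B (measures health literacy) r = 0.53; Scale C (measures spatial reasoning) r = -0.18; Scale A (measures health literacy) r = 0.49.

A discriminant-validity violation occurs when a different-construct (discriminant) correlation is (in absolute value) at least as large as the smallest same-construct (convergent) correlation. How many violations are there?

Convergent (same construct = health literacy): Scale B, Scale A.
Smallest convergent = 0.49. Discriminant |r|: 0.75, 0.18; count ≥ 0.49 → 1.

1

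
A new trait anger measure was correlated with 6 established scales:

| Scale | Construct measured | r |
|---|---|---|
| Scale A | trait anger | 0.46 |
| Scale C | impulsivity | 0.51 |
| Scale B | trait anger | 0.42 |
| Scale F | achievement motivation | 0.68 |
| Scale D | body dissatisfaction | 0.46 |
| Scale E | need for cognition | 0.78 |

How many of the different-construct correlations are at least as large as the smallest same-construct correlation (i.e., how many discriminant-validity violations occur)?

4

Convergent (same construct = trait anger): Scale A, Scale B.
Smallest convergent = 0.42. Discriminant values: 0.51, 0.68, 0.46, 0.78; count ≥ 0.42 → 4.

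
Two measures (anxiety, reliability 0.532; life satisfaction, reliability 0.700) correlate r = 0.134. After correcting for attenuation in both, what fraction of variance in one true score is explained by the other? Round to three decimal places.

Disattenuated r = 0.134 / √(0.532 × 0.700) = 0.134 / 0.6102 = 0.2196.
Shared true-score variance = 0.2196² = 0.0482 ≈ 0.048.

0.048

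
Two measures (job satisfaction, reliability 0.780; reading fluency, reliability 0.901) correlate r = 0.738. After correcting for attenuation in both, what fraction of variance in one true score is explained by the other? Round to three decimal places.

0.775

Disattenuated r = 0.738 / √(0.780 × 0.901) = 0.738 / 0.8383 = 0.8804.
Shared true-score variance = 0.8804² = 0.7751 ≈ 0.775.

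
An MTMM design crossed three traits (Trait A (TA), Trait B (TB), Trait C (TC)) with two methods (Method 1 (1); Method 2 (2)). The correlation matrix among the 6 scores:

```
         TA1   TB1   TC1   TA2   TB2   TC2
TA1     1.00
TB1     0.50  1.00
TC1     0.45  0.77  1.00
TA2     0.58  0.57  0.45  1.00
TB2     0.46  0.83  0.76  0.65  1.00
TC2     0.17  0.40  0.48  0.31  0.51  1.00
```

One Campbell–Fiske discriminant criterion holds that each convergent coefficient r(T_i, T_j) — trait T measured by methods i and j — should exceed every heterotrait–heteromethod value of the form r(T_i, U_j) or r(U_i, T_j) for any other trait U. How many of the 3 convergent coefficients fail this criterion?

Checking each validity diagonal entry against its comparison values:
TA (methods 1·2): 0.58 vs {0.46, 0.57, 0.17, 0.45} → pass.
TB (methods 1·2): 0.83 vs {0.57, 0.46, 0.40, 0.76} → pass.
TC (methods 1·2): 0.48 vs {0.45, 0.17, 0.76, 0.40} → fail.
1 of 3 fail.

1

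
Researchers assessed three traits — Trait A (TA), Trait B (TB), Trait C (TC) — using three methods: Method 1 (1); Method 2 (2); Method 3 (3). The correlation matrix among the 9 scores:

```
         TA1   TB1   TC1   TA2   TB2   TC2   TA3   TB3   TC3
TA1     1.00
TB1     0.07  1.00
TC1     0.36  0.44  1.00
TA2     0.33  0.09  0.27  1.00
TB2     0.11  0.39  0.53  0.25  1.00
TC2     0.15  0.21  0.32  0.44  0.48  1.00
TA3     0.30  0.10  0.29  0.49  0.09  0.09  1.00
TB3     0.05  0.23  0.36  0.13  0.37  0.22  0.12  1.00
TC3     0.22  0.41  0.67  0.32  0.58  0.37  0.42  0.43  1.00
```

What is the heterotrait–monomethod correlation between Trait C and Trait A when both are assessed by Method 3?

Different traits, same method: r(TC3, TA3) = 0.42.

0.42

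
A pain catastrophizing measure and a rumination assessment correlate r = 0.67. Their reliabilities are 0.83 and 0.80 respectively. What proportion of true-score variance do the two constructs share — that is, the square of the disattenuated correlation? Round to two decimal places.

Disattenuated r = 0.67 / √(0.83 × 0.80) = 0.67 / 0.8149 = 0.8222.
Shared true-score variance = 0.8222² = 0.6760 ≈ 0.68.

0.68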